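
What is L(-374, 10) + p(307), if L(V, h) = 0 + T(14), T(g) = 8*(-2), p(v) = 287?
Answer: 271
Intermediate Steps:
T(g) = -16
L(V, h) = -16 (L(V, h) = 0 - 16 = -16)
L(-374, 10) + p(307) = -16 + 287 = 271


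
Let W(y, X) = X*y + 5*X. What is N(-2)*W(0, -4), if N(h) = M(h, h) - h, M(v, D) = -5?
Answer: 60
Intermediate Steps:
W(y, X) = 5*X + X*y
N(h) = -5 - h
N(-2)*W(0, -4) = (-5 - 1*(-2))*(-4*(5 + 0)) = (-5 + 2)*(-4*5) = -3*(-20) = 60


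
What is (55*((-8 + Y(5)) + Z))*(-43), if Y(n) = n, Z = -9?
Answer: 28380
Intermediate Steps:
(55*((-8 + Y(5)) + Z))*(-43) = (55*((-8 + 5) - 9))*(-43) = (55*(-3 - 9))*(-43) = (55*(-12))*(-43) = -660*(-43) = 28380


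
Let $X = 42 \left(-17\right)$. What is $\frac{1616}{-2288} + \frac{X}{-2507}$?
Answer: $- \frac{151105}{358501} \approx -0.42149$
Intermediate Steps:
$X = -714$
$\frac{1616}{-2288} + \frac{X}{-2507} = \frac{1616}{-2288} - \frac{714}{-2507} = 1616 \left(- \frac{1}{2288}\right) - - \frac{714}{2507} = - \frac{101}{143} + \frac{714}{2507} = - \frac{151105}{358501}$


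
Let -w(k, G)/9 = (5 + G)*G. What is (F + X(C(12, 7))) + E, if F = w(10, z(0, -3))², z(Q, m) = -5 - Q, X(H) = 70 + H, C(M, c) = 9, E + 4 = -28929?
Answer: -28854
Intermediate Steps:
E = -28933 (E = -4 - 28929 = -28933)
w(k, G) = -9*G*(5 + G) (w(k, G) = -9*(5 + G)*G = -9*G*(5 + G))
F = 0 (F = (-9*(-5 - 1*0)*(5 + (-5 - 1*0)))² = (-9*(-5 + 0)*(5 + (-5 + 0)))² = (-9*(-5)*(5 - 5))² = (-9*(-5)*0)² = 0² = 0)
(F + X(C(12, 7))) + E = (0 + (70 + 9)) - 28933 = (0 + 79) - 28933 = 79 - 28933 = -28854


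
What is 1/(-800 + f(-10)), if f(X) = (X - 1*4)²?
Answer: -1/604 ≈ -0.0016556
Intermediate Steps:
f(X) = (-4 + X)² (f(X) = (X - 4)² = (-4 + X)²)
1/(-800 + f(-10)) = 1/(-800 + (-4 - 10)²) = 1/(-800 + (-14)²) = 1/(-800 + 196) = 1/(-604) = -1/604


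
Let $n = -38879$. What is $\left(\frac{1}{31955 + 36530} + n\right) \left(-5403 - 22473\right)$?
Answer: $\frac{74223426881064}{68485} \approx 1.0838 \cdot 10^{9}$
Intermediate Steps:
$\left(\frac{1}{31955 + 36530} + n\right) \left(-5403 - 22473\right) = \left(\frac{1}{31955 + 36530} - 38879\right) \left(-5403 - 22473\right) = \left(\frac{1}{68485} - 38879\right) \left(-27876\right) = \left(- \frac{2662628314}{68485}\right) \left(-27876\right) = \frac{74223426881064}{68485}$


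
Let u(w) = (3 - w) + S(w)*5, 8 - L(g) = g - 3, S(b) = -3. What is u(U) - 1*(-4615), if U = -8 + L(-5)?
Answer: 4595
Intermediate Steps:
L(g) = 11 - g (L(g) = 8 - (g - 3) = 8 - (-3 + g) = 8 + (3 - g) = 11 - g)
U = 8 (U = -8 + (11 - 1*(-5)) = -8 + (11 + 5) = -8 + 16 = 8)
u(w) = -12 - w (u(w) = (3 - w) - 3*5 = (3 - w) - 15 = -12 - w)
u(U) - 1*(-4615) = (-12 - 1*8) - 1*(-4615) = (-12 - 8) + 4615 = -20 + 4615 = 4595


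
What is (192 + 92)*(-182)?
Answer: -51688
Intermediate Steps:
(192 + 92)*(-182) = 284*(-182) = -51688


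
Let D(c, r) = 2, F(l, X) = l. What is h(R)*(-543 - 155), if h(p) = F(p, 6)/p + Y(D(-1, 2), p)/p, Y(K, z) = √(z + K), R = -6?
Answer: -698 + 698*I/3 ≈ -698.0 + 232.67*I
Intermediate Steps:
Y(K, z) = √(K + z)
h(p) = 1 + √(2 + p)/p (h(p) = p/p + √(2 + p)/p = 1 + √(2 + p)/p)
h(R)*(-543 - 155) = ((-6 + √(2 - 6))/(-6))*(-543 - 155) = -(-6 + √(-4))/6*(-698) = -(-6 + 2*I)/6*(-698) = (1 - I/3)*(-698) = -698 + 698*I/3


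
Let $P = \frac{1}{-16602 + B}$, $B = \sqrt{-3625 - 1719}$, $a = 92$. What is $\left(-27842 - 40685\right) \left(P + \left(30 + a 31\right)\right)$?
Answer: $- \frac{27217919833034809}{137815874} + \frac{68527 i \sqrt{334}}{68907937} \approx -1.9749 \cdot 10^{8} + 0.018175 i$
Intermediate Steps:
$B = 4 i \sqrt{334}$ ($B = \sqrt{-5344} = 4 i \sqrt{334} \approx 73.103 i$)
$P = \frac{1}{-16602 + 4 i \sqrt{334}} \approx -6.0233 \cdot 10^{-5} - 2.652 \cdot 10^{-7} i$
$\left(-27842 - 40685\right) \left(P + \left(30 + a 31\right)\right) = \left(-27842 - 40685\right) \left(\left(- \frac{8301}{137815874} - \frac{i \sqrt{334}}{68907937}\right) + \left(30 + 92 \cdot 31\right)\right) = - 68527 \left(\left(- \frac{8301}{137815874} - \frac{i \sqrt{334}}{68907937}\right) + \left(30 + 2852\right)\right) = - 68527 \left(\left(- \frac{8301}{137815874} - \frac{i \sqrt{334}}{68907937}\right) + 2882\right) = - 68527 \left(\frac{397185340567}{137815874} - \frac{i \sqrt{334}}{68907937}\right) = - \frac{27217919833034809}{137815874} + \frac{68527 i \sqrt{334}}{68907937}$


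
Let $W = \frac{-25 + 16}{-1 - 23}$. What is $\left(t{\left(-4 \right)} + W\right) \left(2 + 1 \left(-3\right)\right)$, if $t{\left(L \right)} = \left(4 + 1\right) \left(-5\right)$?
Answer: $\frac{197}{8} \approx 24.625$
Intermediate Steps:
$t{\left(L \right)} = -25$ ($t{\left(L \right)} = 5 \left(-5\right) = -25$)
$W = \frac{3}{8}$ ($W = - \frac{9}{-24} = \left(-9\right) \left(- \frac{1}{24}\right) = \frac{3}{8} \approx 0.375$)
$\left(t{\left(-4 \right)} + W\right) \left(2 + 1 \left(-3\right)\right) = \left(-25 + \frac{3}{8}\right) \left(2 + 1 \left(-3\right)\right) = - \frac{197 \left(2 - 3\right)}{8} = \left(- \frac{197}{8}\right) \left(-1\right) = \frac{197}{8}$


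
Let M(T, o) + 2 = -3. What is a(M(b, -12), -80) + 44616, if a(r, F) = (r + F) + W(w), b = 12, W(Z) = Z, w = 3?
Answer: 44534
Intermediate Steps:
M(T, o) = -5 (M(T, o) = -2 - 3 = -5)
a(r, F) = 3 + F + r (a(r, F) = (r + F) + 3 = (F + r) + 3 = 3 + F + r)
a(M(b, -12), -80) + 44616 = (3 - 80 - 5) + 44616 = -82 + 44616 = 44534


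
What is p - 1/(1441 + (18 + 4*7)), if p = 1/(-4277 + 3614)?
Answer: -2150/985881 ≈ -0.0021808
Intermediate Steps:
p = -1/663 (p = 1/(-663) = -1/663 ≈ -0.0015083)
p - 1/(1441 + (18 + 4*7)) = -1/663 - 1/(1441 + (18 + 4*7)) = -1/663 - 1/(1441 + (18 + 28)) = -1/663 - 1/(1441 + 46) = -1/663 - 1/1487 = -2150/985881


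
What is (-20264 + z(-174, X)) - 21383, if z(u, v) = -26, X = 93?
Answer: -41673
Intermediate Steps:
(-20264 + z(-174, X)) - 21383 = (-20264 - 26) - 21383 = -20290 - 21383 = -41673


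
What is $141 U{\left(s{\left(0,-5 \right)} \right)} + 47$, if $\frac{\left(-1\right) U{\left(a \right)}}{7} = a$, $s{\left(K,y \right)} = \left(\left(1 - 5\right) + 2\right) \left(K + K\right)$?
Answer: $47$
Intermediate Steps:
$s{\left(K,y \right)} = - 4 K$ ($s{\left(K,y \right)} = \left(\left(1 - 5\right) + 2\right) 2 K = \left(-4 + 2\right) 2 K = - 2 \cdot 2 K = - 4 K$)
$U{\left(a \right)} = - 7 a$
$141 U{\left(s{\left(0,-5 \right)} \right)} + 47 = 141 \left(- 7 \left(\left(-4\right) 0\right)\right) + 47 = 141 \left(\left(-7\right) 0\right) + 47 = 141 \cdot 0 + 47 = 0 + 47 = 47$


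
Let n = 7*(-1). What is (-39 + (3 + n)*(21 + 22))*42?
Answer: -8862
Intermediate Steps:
n = -7
(-39 + (3 + n)*(21 + 22))*42 = (-39 + (3 - 7)*(21 + 22))*42 = (-39 - 4*43)*42 = (-39 - 172)*42 = -211*42 = -8862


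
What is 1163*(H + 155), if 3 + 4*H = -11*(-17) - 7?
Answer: 926911/4 ≈ 2.3173e+5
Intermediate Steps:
H = 177/4 (H = -¾ + (-11*(-17) - 7)/4 = -¾ + (187 - 7)/4 = -¾ + (¼)*180 = -¾ + 45 = 177/4 ≈ 44.250)
1163*(H + 155) = 1163*(177/4 + 155) = 1163*(797/4) = 926911/4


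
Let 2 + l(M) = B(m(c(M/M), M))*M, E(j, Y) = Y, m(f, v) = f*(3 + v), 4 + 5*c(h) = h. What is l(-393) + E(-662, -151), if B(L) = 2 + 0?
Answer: -939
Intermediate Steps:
c(h) = -4/5 + h/5
B(L) = 2
l(M) = -2 + 2*M
l(-393) + E(-662, -151) = (-2 + 2*(-393)) - 151 = (-2 - 786) - 151 = -788 - 151 = -939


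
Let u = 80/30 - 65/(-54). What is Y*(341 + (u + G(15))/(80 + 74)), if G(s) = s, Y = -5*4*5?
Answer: -70919375/2079 ≈ -34112.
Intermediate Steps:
Y = -100 (Y = -20*5 = -100)
u = 209/54 (u = 80*(1/30) - 65*(-1/54) = 8/3 + 65/54 = 209/54 ≈ 3.8704)
Y*(341 + (u + G(15))/(80 + 74)) = -100*(341 + (209/54 + 15)/(80 + 74)) = -100*(341 + (1019/54)/154) = -100*(341 + (1019/54)*(1/154)) = -100*(341 + 1019/8316) = -100*2836775/8316 = -70919375/2079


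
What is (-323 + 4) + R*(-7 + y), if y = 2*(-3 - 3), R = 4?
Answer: -395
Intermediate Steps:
y = -12 (y = 2*(-6) = -12)
(-323 + 4) + R*(-7 + y) = (-323 + 4) + 4*(-7 - 12) = -319 + 4*(-19) = -319 - 76 = -395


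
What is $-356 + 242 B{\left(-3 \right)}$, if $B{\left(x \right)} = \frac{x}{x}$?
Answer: $-114$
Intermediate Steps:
$B{\left(x \right)} = 1$
$-356 + 242 B{\left(-3 \right)} = -356 + 242 \cdot 1 = -356 + 242 = -114$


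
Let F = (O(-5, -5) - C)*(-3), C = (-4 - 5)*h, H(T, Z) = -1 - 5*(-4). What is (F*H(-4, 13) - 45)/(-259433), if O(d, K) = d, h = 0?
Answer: -240/259433 ≈ -0.00092509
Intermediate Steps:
H(T, Z) = 19 (H(T, Z) = -1 + 20 = 19)
C = 0 (C = (-4 - 5)*0 = -9*0 = 0)
F = 15 (F = (-5 - 1*0)*(-3) = (-5 + 0)*(-3) = -5*(-3) = 15)
(F*H(-4, 13) - 45)/(-259433) = (15*19 - 45)/(-259433) = (285 - 45)*(-1/259433) = 240*(-1/259433) = -240/259433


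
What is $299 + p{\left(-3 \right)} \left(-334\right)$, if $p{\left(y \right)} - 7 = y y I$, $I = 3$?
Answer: $-11057$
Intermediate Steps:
$p{\left(y \right)} = 7 + 3 y^{2}$ ($p{\left(y \right)} = 7 + y y 3 = 7 + y^{2} \cdot 3 = 7 + 3 y^{2}$)
$299 + p{\left(-3 \right)} \left(-334\right) = 299 + \left(7 + 3 \left(-3\right)^{2}\right) \left(-334\right) = 299 + \left(7 + 3 \cdot 9\right) \left(-334\right) = 299 + \left(7 + 27\right) \left(-334\right) = 299 + 34 \left(-334\right) = 299 - 11356 = -11057$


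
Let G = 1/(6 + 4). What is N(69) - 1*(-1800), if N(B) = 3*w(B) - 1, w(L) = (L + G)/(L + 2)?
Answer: 1279363/710 ≈ 1801.9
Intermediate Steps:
G = 1/10 ≈ 0.10000
w(L) = (1/10 + L)/(2 + L) (w(L) = (L + 1/10)/(L + 2) = (1/10 + L)/(2 + L))
N(B) = -1 + 3*(1/10 + B)/(2 + B) (N(B) = 3*((1/10 + B)/(2 + B)) - 1 = 3*(1/10 + B)/(2 + B) - 1 = -1 + 3*(1/10 + B)/(2 + B))
N(69) - 1*(-1800) = (-17 + 20*69)/(10*(2 + 69)) - 1*(-1800) = (1/10)*(-17 + 1380)/71 + 1800 = (1/10)*(1/71)*1363 + 1800 = 1363/710 + 1800 = 1279363/710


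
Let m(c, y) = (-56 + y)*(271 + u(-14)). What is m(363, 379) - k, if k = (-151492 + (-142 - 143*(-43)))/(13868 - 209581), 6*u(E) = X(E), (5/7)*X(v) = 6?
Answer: 86098509813/978565 ≈ 87985.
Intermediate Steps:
X(v) = 42/5 (X(v) = (7/5)*6 = 42/5)
u(E) = 7/5 (u(E) = (1/6)*(42/5) = 7/5)
m(c, y) = -76272/5 + 1362*y/5 (m(c, y) = (-56 + y)*(271 + 7/5) = (-56 + y)*(1362/5) = -76272/5 + 1362*y/5)
k = 145485/195713 (k = (-151492 + (-142 + 6149))/(-195713) = (-151492 + 6007)*(-1/195713) = -145485*(-1/195713) = 145485/195713 ≈ 0.74336)
m(363, 379) - k = (-76272/5 + (1362/5)*379) - 1*145485/195713 = (-76272/5 + 516198/5) - 145485/195713 = 439926/5 - 145485/195713 = 86098509813/978565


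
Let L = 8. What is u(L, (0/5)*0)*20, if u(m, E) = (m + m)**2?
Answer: 5120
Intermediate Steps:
u(m, E) = 4*m**2 (u(m, E) = (2*m)**2 = 4*m**2)
u(L, (0/5)*0)*20 = (4*8**2)*20 = (4*64)*20 = 256*20 = 5120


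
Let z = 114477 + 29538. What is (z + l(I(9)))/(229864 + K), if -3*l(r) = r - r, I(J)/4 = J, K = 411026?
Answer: 9601/42726 ≈ 0.22471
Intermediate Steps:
I(J) = 4*J
l(r) = 0 (l(r) = -(r - r)/3 = -⅓*0 = 0)
z = 144015
(z + l(I(9)))/(229864 + K) = (144015 + 0)/(229864 + 411026) = 144015/640890 = 144015*(1/640890) = 9601/42726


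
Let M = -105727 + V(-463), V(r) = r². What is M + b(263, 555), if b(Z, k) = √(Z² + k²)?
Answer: 108642 + √377194 ≈ 1.0926e+5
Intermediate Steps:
M = 108642 (M = -105727 + (-463)² = -105727 + 214369 = 108642)
M + b(263, 555) = 108642 + √(263² + 555²) = 108642 + √(69169 + 308025) = 108642 + √377194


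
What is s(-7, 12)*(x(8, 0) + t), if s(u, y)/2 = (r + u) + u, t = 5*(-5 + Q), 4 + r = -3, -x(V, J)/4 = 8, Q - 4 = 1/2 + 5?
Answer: 399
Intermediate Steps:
Q = 19/2 (Q = 4 + (1/2 + 5) = 4 + 11/2 = 19/2 ≈ 9.5000)
x(V, J) = -32 (x(V, J) = -4*8 = -32)
r = -7 (r = -4 - 3 = -7)
t = 45/2 (t = 5*(-5 + 19/2) = 5*(9/2) = 45/2 ≈ 22.500)
s(u, y) = -14 + 4*u (s(u, y) = 2*((-7 + u) + u) = 2*(-7 + 2*u) = -14 + 4*u)
s(-7, 12)*(x(8, 0) + t) = (-14 + 4*(-7))*(-32 + 45/2) = (-14 - 28)*(-19/2) = -42*(-19/2) = 399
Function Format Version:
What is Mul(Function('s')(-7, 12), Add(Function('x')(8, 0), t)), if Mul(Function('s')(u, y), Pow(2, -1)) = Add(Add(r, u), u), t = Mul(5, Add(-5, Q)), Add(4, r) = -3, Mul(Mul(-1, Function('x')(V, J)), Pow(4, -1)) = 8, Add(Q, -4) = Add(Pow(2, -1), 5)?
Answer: 399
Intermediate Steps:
Q = Rational(19, 2) (Q = Add(4, Add(Pow(2, -1), 5)) = Add(4, Add(Rational(1, 2), 5)) = Add(4, Rational(11, 2)) = Rational(19, 2) ≈ 9.5000)
Function('x')(V, J) = -32 (Function('x')(V, J) = Mul(-4, 8) = -32)
r = -7 (r = Add(-4, -3) = -7)
t = Rational(45, 2) (t = Mul(5, Add(-5, Rational(19, 2))) = Mul(5, Rational(9, 2)) = Rational(45, 2) ≈ 22.500)
Function('s')(u, y) = Add(-14, Mul(4, u)) (Function('s')(u, y) = Mul(2, Add(Add(-7, u), u)) = Mul(2, Add(-7, Mul(2, u))) = Add(-14, Mul(4, u)))
Mul(Function('s')(-7, 12), Add(Function('x')(8, 0), t)) = Mul(Add(-14, Mul(4, -7)), Add(-32, Rational(45, 2))) = Mul(Add(-14, -28), Rational(-19, 2)) = Mul(-42, Rational(-19, 2)) = 399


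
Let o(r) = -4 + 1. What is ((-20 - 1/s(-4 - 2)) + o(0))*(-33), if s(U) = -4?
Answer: 3003/4 ≈ 750.75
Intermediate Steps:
o(r) = -3
((-20 - 1/s(-4 - 2)) + o(0))*(-33) = ((-20 - 1/(-4)) - 3)*(-33) = ((-20 - 1*(-¼)) - 3)*(-33) = ((-20 + ¼) - 3)*(-33) = (-79/4 - 3)*(-33) = -91/4*(-33) = 3003/4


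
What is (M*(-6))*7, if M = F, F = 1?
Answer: -42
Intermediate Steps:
M = 1
(M*(-6))*7 = (1*(-6))*7 = -6*7 = -42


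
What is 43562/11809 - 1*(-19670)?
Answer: 232326592/11809 ≈ 19674.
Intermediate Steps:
43562/11809 - 1*(-19670) = 43562*(1/11809) + 19670 = 43562/11809 + 19670 = 232326592/11809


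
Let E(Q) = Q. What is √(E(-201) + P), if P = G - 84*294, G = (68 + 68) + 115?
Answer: I*√24646 ≈ 156.99*I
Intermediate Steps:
G = 251 (G = 136 + 115 = 251)
P = -24445 (P = 251 - 84*294 = 251 - 24696 = -24445)
√(E(-201) + P) = √(-201 - 24445) = √(-24646) = I*√24646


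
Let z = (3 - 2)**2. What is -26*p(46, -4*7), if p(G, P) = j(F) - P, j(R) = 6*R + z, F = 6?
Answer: -1690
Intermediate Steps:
z = 1 (z = 1**2 = 1)
j(R) = 1 + 6*R (j(R) = 6*R + 1 = 1 + 6*R)
p(G, P) = 37 - P (p(G, P) = (1 + 6*6) - P = (1 + 36) - P = 37 - P)
-26*p(46, -4*7) = -26*(37 - (-4)*7) = -26*(37 - 1*(-28)) = -26*(37 + 28) = -26*65 = -1690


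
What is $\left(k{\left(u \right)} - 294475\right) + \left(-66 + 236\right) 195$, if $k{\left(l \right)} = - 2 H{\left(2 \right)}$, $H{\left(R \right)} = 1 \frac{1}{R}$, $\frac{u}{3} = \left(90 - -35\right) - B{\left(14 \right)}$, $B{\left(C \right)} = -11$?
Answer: $-261326$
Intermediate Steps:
$u = 408$ ($u = 3 \left(\left(90 - -35\right) - -11\right) = 3 \left(\left(90 + 35\right) + 11\right) = 3 \left(125 + 11\right) = 3 \cdot 136 = 408$)
$H{\left(R \right)} = \frac{1}{R}$
$k{\left(l \right)} = -1$ ($k{\left(l \right)} = - \frac{2}{2} = \left(-2\right) \frac{1}{2} = -1$)
$\left(k{\left(u \right)} - 294475\right) + \left(-66 + 236\right) 195 = \left(-1 - 294475\right) + \left(-66 + 236\right) 195 = -294476 + 170 \cdot 195 = -294476 + 33150 = -261326$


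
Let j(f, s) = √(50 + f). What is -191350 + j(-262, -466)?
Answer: -191350 + 2*I*√53 ≈ -1.9135e+5 + 14.56*I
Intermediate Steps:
-191350 + j(-262, -466) = -191350 + √(50 - 262) = -191350 + √(-212) = -191350 + 2*I*√53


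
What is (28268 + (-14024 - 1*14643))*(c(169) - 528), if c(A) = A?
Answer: 143241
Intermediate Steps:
(28268 + (-14024 - 1*14643))*(c(169) - 528) = (28268 + (-14024 - 1*14643))*(169 - 528) = (28268 + (-14024 - 14643))*(-359) = (28268 - 28667)*(-359) = -399*(-359) = 143241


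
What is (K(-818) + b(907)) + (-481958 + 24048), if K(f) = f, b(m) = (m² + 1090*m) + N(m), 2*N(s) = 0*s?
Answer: 1352551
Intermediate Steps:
N(s) = 0 (N(s) = (0*s)/2 = (½)*0 = 0)
b(m) = m² + 1090*m (b(m) = (m² + 1090*m) + 0 = m² + 1090*m)
(K(-818) + b(907)) + (-481958 + 24048) = (-818 + 907*(1090 + 907)) + (-481958 + 24048) = (-818 + 907*1997) - 457910 = (-818 + 1811279) - 457910 = 1810461 - 457910 = 1352551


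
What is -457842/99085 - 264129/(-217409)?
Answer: -10481107059/3077424395 ≈ -3.4058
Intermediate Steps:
-457842/99085 - 264129/(-217409) = -457842*1/99085 - 264129*(-1/217409) = -65406/14155 + 264129/217409 = -10481107059/3077424395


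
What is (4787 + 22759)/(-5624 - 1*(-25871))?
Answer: 9182/6749 ≈ 1.3605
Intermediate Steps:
(4787 + 22759)/(-5624 - 1*(-25871)) = 27546/(-5624 + 25871) = 27546/20247 = 27546*(1/20247) = 9182/6749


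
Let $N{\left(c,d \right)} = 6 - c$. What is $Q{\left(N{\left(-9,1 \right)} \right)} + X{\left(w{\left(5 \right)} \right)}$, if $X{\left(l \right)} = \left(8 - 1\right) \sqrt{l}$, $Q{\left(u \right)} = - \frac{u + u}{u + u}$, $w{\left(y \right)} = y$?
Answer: $-1 + 7 \sqrt{5} \approx 14.652$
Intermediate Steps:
$Q{\left(u \right)} = -1$ ($Q{\left(u \right)} = - \frac{2 u}{2 u} = - 2 u \frac{1}{2 u} = \left(-1\right) 1 = -1$)
$X{\left(l \right)} = 7 \sqrt{l}$ ($X{\left(l \right)} = \left(8 - 1\right) \sqrt{l} = 7 \sqrt{l}$)
$Q{\left(N{\left(-9,1 \right)} \right)} + X{\left(w{\left(5 \right)} \right)} = -1 + 7 \sqrt{5}$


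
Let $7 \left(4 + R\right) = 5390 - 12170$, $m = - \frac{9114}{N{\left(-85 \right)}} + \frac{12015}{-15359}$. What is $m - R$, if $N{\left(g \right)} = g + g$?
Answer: $\frac{9370733936}{9138605} \approx 1025.4$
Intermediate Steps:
$N{\left(g \right)} = 2 g$
$m = \frac{68969688}{1305515}$ ($m = - \frac{9114}{2 \left(-85\right)} + \frac{12015}{-15359} = - \frac{9114}{-170} + 12015 \left(- \frac{1}{15359}\right) = \left(-9114\right) \left(- \frac{1}{170}\right) - \frac{12015}{15359} = \frac{4557}{85} - \frac{12015}{15359} = \frac{68969688}{1305515} \approx 52.829$)
$R = - \frac{6808}{7}$ ($R = -4 + \frac{5390 - 12170}{7} = -4 + \frac{1}{7} \left(-6780\right) = -4 - \frac{6780}{7} = - \frac{6808}{7} \approx -972.57$)
$m - R = \frac{68969688}{1305515} - - \frac{6808}{7} = \frac{68969688}{1305515} + \frac{6808}{7} = \frac{9370733936}{9138605}$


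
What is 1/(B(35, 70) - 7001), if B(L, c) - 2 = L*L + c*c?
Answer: -1/874 ≈ -0.0011442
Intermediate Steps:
B(L, c) = 2 + L**2 + c**2 (B(L, c) = 2 + (L*L + c*c) = 2 + (L**2 + c**2) = 2 + L**2 + c**2)
1/(B(35, 70) - 7001) = 1/((2 + 35**2 + 70**2) - 7001) = 1/((2 + 1225 + 4900) - 7001) = 1/(6127 - 7001) = 1/(-874) = -1/874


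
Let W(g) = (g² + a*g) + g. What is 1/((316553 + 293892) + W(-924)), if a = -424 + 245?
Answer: 1/1628693 ≈ 6.1399e-7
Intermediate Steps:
a = -179
W(g) = g² - 178*g (W(g) = (g² - 179*g) + g = g² - 178*g)
1/((316553 + 293892) + W(-924)) = 1/((316553 + 293892) - 924*(-178 - 924)) = 1/(610445 - 924*(-1102)) = 1/(610445 + 1018248) = 1/1628693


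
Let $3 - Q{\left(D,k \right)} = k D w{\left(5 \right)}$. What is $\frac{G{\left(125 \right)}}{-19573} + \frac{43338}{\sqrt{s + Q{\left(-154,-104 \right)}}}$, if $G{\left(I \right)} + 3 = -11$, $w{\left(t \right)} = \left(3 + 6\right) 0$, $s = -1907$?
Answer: $\frac{14}{19573} - \frac{21669 i \sqrt{119}}{238} \approx 0.00071527 - 993.2 i$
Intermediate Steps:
$w{\left(t \right)} = 0$ ($w{\left(t \right)} = 9 \cdot 0 = 0$)
$Q{\left(D,k \right)} = 3$ ($Q{\left(D,k \right)} = 3 - k D 0 = 3 - D k 0 = 3 - 0 = 3 + 0 = 3$)
$G{\left(I \right)} = -14$ ($G{\left(I \right)} = -3 - 11 = -14$)
$\frac{G{\left(125 \right)}}{-19573} + \frac{43338}{\sqrt{s + Q{\left(-154,-104 \right)}}} = - \frac{14}{-19573} + \frac{43338}{\sqrt{-1907 + 3}} = \left(-14\right) \left(- \frac{1}{19573}\right) + \frac{43338}{\sqrt{-1904}} = \frac{14}{19573} + \frac{43338}{4 i \sqrt{119}} = \frac{14}{19573} + 43338 \left(- \frac{i \sqrt{119}}{476}\right) = \frac{14}{19573} - \frac{21669 i \sqrt{119}}{238}$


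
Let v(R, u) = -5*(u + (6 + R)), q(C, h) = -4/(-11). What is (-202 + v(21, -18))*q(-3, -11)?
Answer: -988/11 ≈ -89.818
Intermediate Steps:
q(C, h) = 4/11 (q(C, h) = -4*(-1/11) = 4/11)
v(R, u) = -30 - 5*R - 5*u (v(R, u) = -5*(6 + R + u) = -30 - 5*R - 5*u)
(-202 + v(21, -18))*q(-3, -11) = (-202 + (-30 - 5*21 - 5*(-18)))*(4/11) = (-202 + (-30 - 105 + 90))*(4/11) = (-202 - 45)*(4/11) = -247*4/11 = -988/11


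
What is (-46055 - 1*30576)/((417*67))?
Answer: -76631/27939 ≈ -2.7428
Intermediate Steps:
(-46055 - 1*30576)/((417*67)) = (-46055 - 30576)/27939 = -76631*1/27939 = -76631/27939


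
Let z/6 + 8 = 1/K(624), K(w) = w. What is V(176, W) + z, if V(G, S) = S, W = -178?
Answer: -23503/104 ≈ -225.99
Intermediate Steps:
z = -4991/104 (z = -48 + 6/624 = -48 + 6*(1/624) = -48 + 1/104 = -4991/104 ≈ -47.990)
V(176, W) + z = -178 - 4991/104 = -23503/104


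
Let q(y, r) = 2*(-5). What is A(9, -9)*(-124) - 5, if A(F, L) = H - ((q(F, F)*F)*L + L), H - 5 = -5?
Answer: 99319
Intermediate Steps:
q(y, r) = -10
H = 0 (H = 5 - 5 = 0)
A(F, L) = -L + 10*F*L (A(F, L) = 0 - ((-10*F)*L + L) = 0 - (-10*F*L + L) = 0 - (L - 10*F*L) = 0 + (-L + 10*F*L) = -L + 10*F*L)
A(9, -9)*(-124) - 5 = -9*(-1 + 10*9)*(-124) - 5 = -9*(-1 + 90)*(-124) - 5 = -9*89*(-124) - 5 = -801*(-124) - 5 = 99324 - 5 = 99319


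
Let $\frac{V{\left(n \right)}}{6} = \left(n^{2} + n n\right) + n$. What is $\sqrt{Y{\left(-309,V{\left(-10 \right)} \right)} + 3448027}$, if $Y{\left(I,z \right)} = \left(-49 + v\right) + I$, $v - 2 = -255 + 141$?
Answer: $\sqrt{3447557} \approx 1856.8$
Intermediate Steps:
$v = -112$ ($v = 2 + \left(-255 + 141\right) = 2 - 114 = -112$)
$V{\left(n \right)} = 6 n + 12 n^{2}$ ($V{\left(n \right)} = 6 \left(\left(n^{2} + n n\right) + n\right) = 6 \left(\left(n^{2} + n^{2}\right) + n\right) = 6 \left(2 n^{2} + n\right) = 6 \left(n + 2 n^{2}\right) = 6 n + 12 n^{2}$)
$Y{\left(I,z \right)} = -161 + I$ ($Y{\left(I,z \right)} = \left(-49 - 112\right) + I = -161 + I$)
$\sqrt{Y{\left(-309,V{\left(-10 \right)} \right)} + 3448027} = \sqrt{\left(-161 - 309\right) + 3448027} = \sqrt{-470 + 3448027} = \sqrt{3447557}$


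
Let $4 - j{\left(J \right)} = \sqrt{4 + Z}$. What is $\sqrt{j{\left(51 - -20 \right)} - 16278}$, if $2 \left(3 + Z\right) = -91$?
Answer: $\frac{\sqrt{-65096 - 2 i \sqrt{178}}}{2} \approx 0.026146 - 127.57 i$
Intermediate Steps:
$Z = - \frac{97}{2}$ ($Z = -3 + \frac{1}{2} \left(-91\right) = -3 - \frac{91}{2} = - \frac{97}{2} \approx -48.5$)
$j{\left(J \right)} = 4 - \frac{i \sqrt{178}}{2}$ ($j{\left(J \right)} = 4 - \sqrt{4 - \frac{97}{2}} = 4 - \sqrt{- \frac{89}{2}} = 4 - \frac{i \sqrt{178}}{2}$)
$\sqrt{j{\left(51 - -20 \right)} - 16278} = \sqrt{\left(4 - \frac{i \sqrt{178}}{2}\right) - 16278} = \sqrt{-16274 - \frac{i \sqrt{178}}{2}}$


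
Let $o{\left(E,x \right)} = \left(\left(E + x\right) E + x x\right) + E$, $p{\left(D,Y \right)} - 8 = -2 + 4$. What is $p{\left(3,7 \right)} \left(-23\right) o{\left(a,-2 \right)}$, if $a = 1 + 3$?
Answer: $-3680$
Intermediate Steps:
$a = 4$
$p{\left(D,Y \right)} = 10$ ($p{\left(D,Y \right)} = 8 + \left(-2 + 4\right) = 8 + 2 = 10$)
$o{\left(E,x \right)} = E + x^{2} + E \left(E + x\right)$ ($o{\left(E,x \right)} = \left(E \left(E + x\right) + x^{2}\right) + E = \left(x^{2} + E \left(E + x\right)\right) + E = E + x^{2} + E \left(E + x\right)$)
$p{\left(3,7 \right)} \left(-23\right) o{\left(a,-2 \right)} = 10 \left(-23\right) \left(4 + 4^{2} + \left(-2\right)^{2} + 4 \left(-2\right)\right) = - 230 \left(4 + 16 + 4 - 8\right) = \left(-230\right) 16 = -3680$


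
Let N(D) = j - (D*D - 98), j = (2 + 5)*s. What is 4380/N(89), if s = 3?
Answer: -2190/3901 ≈ -0.56139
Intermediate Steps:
j = 21 (j = (2 + 5)*3 = 7*3 = 21)
N(D) = 119 - D**2 (N(D) = 21 - (D*D - 98) = 21 - (D**2 - 98) = 21 - (-98 + D**2) = 21 + (98 - D**2) = 119 - D**2)
4380/N(89) = 4380/(119 - 1*89**2) = 4380/(119 - 1*7921) = 4380/(119 - 7921) = 4380/(-7802) = 4380*(-1/7802) = -2190/3901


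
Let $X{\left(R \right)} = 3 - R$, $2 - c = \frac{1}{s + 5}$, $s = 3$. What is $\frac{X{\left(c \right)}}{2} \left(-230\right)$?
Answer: $- \frac{1035}{8} \approx -129.38$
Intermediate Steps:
$c = \frac{15}{8}$ ($c = 2 - \frac{1}{3 + 5} = 2 - \frac{1}{8} = \frac{15}{8} \approx 1.875$)
$\frac{X{\left(c \right)}}{2} \left(-230\right) = \frac{3 - \frac{15}{8}}{2} \left(-230\right) = \left(3 - \frac{15}{8}\right) \frac{1}{2} \left(-230\right) = \frac{9}{8} \cdot \frac{1}{2} \left(-230\right) = \frac{9}{16} \left(-230\right) = - \frac{1035}{8}$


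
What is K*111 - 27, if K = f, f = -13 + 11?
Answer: -249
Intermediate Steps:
f = -2
K = -2
K*111 - 27 = -2*111 - 27 = -222 - 27 = -249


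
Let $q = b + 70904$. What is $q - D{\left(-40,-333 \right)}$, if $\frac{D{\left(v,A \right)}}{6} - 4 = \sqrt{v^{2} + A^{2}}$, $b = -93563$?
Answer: $-22683 - 6 \sqrt{112489} \approx -24695.0$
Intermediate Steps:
$q = -22659$ ($q = -93563 + 70904 = -22659$)
$D{\left(v,A \right)} = 24 + 6 \sqrt{A^{2} + v^{2}}$ ($D{\left(v,A \right)} = 24 + 6 \sqrt{v^{2} + A^{2}} = 24 + 6 \sqrt{A^{2} + v^{2}}$)
$q - D{\left(-40,-333 \right)} = -22659 - \left(24 + 6 \sqrt{\left(-333\right)^{2} + \left(-40\right)^{2}}\right) = -22659 - \left(24 + 6 \sqrt{110889 + 1600}\right) = -22659 - \left(24 + 6 \sqrt{112489}\right) = -22683 - 6 \sqrt{112489}$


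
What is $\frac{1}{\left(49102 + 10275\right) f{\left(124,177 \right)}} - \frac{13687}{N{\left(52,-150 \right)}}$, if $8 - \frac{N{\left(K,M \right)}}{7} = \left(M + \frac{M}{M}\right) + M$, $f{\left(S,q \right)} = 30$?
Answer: $- \frac{24380787821}{3828035190} \approx -6.369$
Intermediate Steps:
$N{\left(K,M \right)} = 49 - 14 M$ ($N{\left(K,M \right)} = 56 - 7 \left(\left(M + \frac{M}{M}\right) + M\right) = 56 - 7 \left(\left(M + 1\right) + M\right) = 56 - 7 \left(\left(1 + M\right) + M\right) = 56 - 7 \left(1 + 2 M\right) = 56 - \left(7 + 14 M\right) = 49 - 14 M$)
$\frac{1}{\left(49102 + 10275\right) f{\left(124,177 \right)}} - \frac{13687}{N{\left(52,-150 \right)}} = \frac{1}{\left(49102 + 10275\right) 30} - \frac{13687}{49 - -2100} = \frac{1}{59377} \cdot \frac{1}{30} - \frac{13687}{49 + 2100} = \frac{1}{59377} \cdot \frac{1}{30} - \frac{13687}{2149} = \frac{1}{1781310} - \frac{13687}{2149} = - \frac{24380787821}{3828035190}$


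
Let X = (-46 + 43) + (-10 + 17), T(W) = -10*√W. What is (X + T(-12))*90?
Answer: 360 - 1800*I*√3 ≈ 360.0 - 3117.7*I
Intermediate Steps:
X = 4 (X = -3 + 7 = 4)
(X + T(-12))*90 = (4 - 20*I*√3)*90 = 360 - 1800*I*√3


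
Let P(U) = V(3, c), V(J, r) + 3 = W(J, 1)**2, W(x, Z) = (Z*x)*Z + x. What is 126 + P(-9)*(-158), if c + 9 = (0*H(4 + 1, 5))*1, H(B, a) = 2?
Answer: -5088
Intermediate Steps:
W(x, Z) = x + x*Z**2 (W(x, Z) = x*Z**2 + x = x + x*Z**2)
c = -9 (c = -9 + (0*2)*1 = -9 + 0*1 = -9 + 0 = -9)
V(J, r) = -3 + 4*J**2 (V(J, r) = -3 + (J*(1 + 1**2))**2 = -3 + (J*(1 + 1))**2 = -3 + (J*2)**2 = -3 + (2*J)**2 = -3 + 4*J**2)
P(U) = 33 (P(U) = -3 + 4*3**2 = -3 + 4*9 = -3 + 36 = 33)
126 + P(-9)*(-158) = 126 + 33*(-158) = 126 - 5214 = -5088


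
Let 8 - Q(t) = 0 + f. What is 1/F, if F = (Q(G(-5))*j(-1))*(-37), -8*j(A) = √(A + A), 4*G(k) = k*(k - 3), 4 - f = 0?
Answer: -I*√2/37 ≈ -0.038222*I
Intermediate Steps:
f = 4 (f = 4 - 1*0 = 4 + 0 = 4)
G(k) = k*(-3 + k)/4 (G(k) = (k*(k - 3))/4 = (k*(-3 + k))/4 = k*(-3 + k)/4)
j(A) = -√2*√A/8 (j(A) = -√(A + A)/8 = -√2*√A/8)
Q(t) = 4 (Q(t) = 8 - (0 + 4) = 8 - 1*4 = 8 - 4 = 4)
F = 37*I*√2/2 (F = (4*(-√2*√(-1)/8))*(-37) = (4*(-√2*I/8))*(-37) = (4*(-I*√2/8))*(-37) = -I*√2/2*(-37) = 37*I*√2/2 ≈ 26.163*I)
1/F = 1/(37*I*√2/2) = -I*√2/37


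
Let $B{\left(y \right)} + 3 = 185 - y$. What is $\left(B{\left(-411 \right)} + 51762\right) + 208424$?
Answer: $260779$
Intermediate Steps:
$B{\left(y \right)} = 182 - y$ ($B{\left(y \right)} = -3 - \left(-185 + y\right) = 182 - y$)
$\left(B{\left(-411 \right)} + 51762\right) + 208424 = \left(\left(182 - -411\right) + 51762\right) + 208424 = \left(\left(182 + 411\right) + 51762\right) + 208424 = \left(593 + 51762\right) + 208424 = 52355 + 208424 = 260779$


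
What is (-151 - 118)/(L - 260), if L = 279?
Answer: -269/19 ≈ -14.158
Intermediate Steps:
(-151 - 118)/(L - 260) = (-151 - 118)/(279 - 260) = -269/19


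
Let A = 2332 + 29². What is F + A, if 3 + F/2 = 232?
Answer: 3631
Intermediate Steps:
F = 458 (F = -6 + 2*232 = -6 + 464 = 458)
A = 3173 (A = 2332 + 841 = 3173)
F + A = 458 + 3173 = 3631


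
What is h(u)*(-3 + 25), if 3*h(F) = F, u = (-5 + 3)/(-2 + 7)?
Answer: -44/15 ≈ -2.9333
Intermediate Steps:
u = -⅖ (u = -2/5 = -2*⅕ = -⅖ ≈ -0.40000)
h(F) = F/3
h(u)*(-3 + 25) = ((⅓)*(-⅖))*(-3 + 25) = -2/15*22 = -44/15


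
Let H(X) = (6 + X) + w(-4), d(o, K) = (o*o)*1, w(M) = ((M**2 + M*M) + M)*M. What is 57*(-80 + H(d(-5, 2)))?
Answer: -9177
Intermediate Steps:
w(M) = M*(M + 2*M**2) (w(M) = ((M**2 + M**2) + M)*M = (2*M**2 + M)*M = (M + 2*M**2)*M = M*(M + 2*M**2))
d(o, K) = o**2 (d(o, K) = o**2*1 = o**2)
H(X) = -106 + X (H(X) = (6 + X) + (-4)**2*(1 + 2*(-4)) = (6 + X) + 16*(1 - 8) = (6 + X) + 16*(-7) = (6 + X) - 112 = -106 + X)
57*(-80 + H(d(-5, 2))) = 57*(-80 + (-106 + (-5)**2)) = 57*(-80 + (-106 + 25)) = 57*(-80 - 81) = 57*(-161) = -9177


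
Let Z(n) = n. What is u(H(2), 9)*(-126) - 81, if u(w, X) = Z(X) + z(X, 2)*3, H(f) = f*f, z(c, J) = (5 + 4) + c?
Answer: -8019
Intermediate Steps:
z(c, J) = 9 + c
H(f) = f²
u(w, X) = 27 + 4*X (u(w, X) = X + (9 + X)*3 = X + (27 + 3*X) = 27 + 4*X)
u(H(2), 9)*(-126) - 81 = (27 + 4*9)*(-126) - 81 = (27 + 36)*(-126) - 81 = 63*(-126) - 81 = -7938 - 81 = -8019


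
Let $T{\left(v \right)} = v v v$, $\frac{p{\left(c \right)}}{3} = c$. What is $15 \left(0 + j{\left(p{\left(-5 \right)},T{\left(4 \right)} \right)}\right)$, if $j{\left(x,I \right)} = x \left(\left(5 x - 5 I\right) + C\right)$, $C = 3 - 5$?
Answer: $89325$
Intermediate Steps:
$p{\left(c \right)} = 3 c$
$C = -2$ ($C = 3 - 5 = -2$)
$T{\left(v \right)} = v^{3}$ ($T{\left(v \right)} = v^{2} v = v^{3}$)
$j{\left(x,I \right)} = x \left(-2 - 5 I + 5 x\right)$ ($j{\left(x,I \right)} = x \left(\left(5 x - 5 I\right) - 2\right) = x \left(\left(- 5 I + 5 x\right) - 2\right) = x \left(-2 - 5 I + 5 x\right)$)
$15 \left(0 + j{\left(p{\left(-5 \right)},T{\left(4 \right)} \right)}\right) = 15 \left(0 + 3 \left(-5\right) \left(-2 - 5 \cdot 4^{3} + 5 \cdot 3 \left(-5\right)\right)\right) = 15 \left(0 - 15 \left(-2 - 320 + 5 \left(-15\right)\right)\right) = 15 \left(0 - 15 \left(-2 - 320 - 75\right)\right) = 15 \left(0 - -5955\right) = 15 \left(0 + 5955\right) = 15 \cdot 5955 = 89325$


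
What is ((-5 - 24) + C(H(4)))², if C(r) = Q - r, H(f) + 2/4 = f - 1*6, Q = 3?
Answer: 2209/4 ≈ 552.25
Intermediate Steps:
H(f) = -13/2 + f (H(f) = -½ + (f - 1*6) = -½ + (f - 6) = -½ + (-6 + f) = -13/2 + f)
C(r) = 3 - r
((-5 - 24) + C(H(4)))² = ((-5 - 24) + (3 - (-13/2 + 4)))² = (-29 + (3 - 1*(-5/2)))² = (-29 + (3 + 5/2))² = (-29 + 11/2)² = (-47/2)² = 2209/4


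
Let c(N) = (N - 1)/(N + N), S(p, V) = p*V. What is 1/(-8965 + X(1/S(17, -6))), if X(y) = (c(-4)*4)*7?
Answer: -2/17895 ≈ -0.00011176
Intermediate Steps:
S(p, V) = V*p
c(N) = (-1 + N)/(2*N) (c(N) = (-1 + N)/((2*N)) = (-1 + N)*(1/(2*N)) = (-1 + N)/(2*N))
X(y) = 35/2 (X(y) = (((½)*(-1 - 4)/(-4))*4)*7 = (((½)*(-¼)*(-5))*4)*7 = ((5/8)*4)*7 = (5/2)*7 = 35/2)
1/(-8965 + X(1/S(17, -6))) = 1/(-8965 + 35/2) = 1/(-17895/2) = -2/17895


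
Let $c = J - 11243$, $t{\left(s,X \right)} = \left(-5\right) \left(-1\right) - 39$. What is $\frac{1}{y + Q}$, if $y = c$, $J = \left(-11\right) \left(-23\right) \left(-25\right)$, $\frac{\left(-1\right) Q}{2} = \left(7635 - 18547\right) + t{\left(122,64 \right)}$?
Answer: $\frac{1}{4324} \approx 0.00023127$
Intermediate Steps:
$t{\left(s,X \right)} = -34$ ($t{\left(s,X \right)} = 5 - 39 = -34$)
$Q = 21892$ ($Q = - 2 \left(\left(7635 - 18547\right) - 34\right) = - 2 \left(-10912 - 34\right) = \left(-2\right) \left(-10946\right) = 21892$)
$J = -6325$ ($J = 253 \left(-25\right) = -6325$)
$c = -17568$ ($c = -6325 - 11243 = -17568$)
$y = -17568$
$\frac{1}{y + Q} = \frac{1}{-17568 + 21892} = \frac{1}{4324}$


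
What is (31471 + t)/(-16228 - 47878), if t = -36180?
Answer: 4709/64106 ≈ 0.073456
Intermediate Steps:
(31471 + t)/(-16228 - 47878) = (31471 - 36180)/(-16228 - 47878) = -4709/(-64106) = -4709*(-1/64106) = 4709/64106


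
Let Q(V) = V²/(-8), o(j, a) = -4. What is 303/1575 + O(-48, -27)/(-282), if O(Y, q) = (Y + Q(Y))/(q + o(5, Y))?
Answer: 117757/764925 ≈ 0.15395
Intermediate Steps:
Q(V) = -V²/8
O(Y, q) = (Y - Y²/8)/(-4 + q) (O(Y, q) = (Y - Y²/8)/(q - 4) = (Y - Y²/8)/(-4 + q))
303/1575 + O(-48, -27)/(-282) = 303/1575 + ((⅛)*(-48)*(8 - 1*(-48))/(-4 - 27))/(-282) = 303*(1/1575) + ((⅛)*(-48)*(8 + 48)/(-31))*(-1/282) = 101/525 + ((⅛)*(-48)*(-1/31)*56)*(-1/282) = 101/525 + (336/31)*(-1/282) = 101/525 - 56/1457 = 117757/764925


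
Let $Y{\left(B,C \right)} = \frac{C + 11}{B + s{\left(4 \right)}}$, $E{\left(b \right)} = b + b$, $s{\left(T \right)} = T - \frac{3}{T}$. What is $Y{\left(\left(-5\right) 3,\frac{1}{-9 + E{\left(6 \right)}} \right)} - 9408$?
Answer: $- \frac{1326664}{141} \approx -9409.0$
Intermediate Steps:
$s{\left(T \right)} = T - \frac{3}{T}$
$E{\left(b \right)} = 2 b$
$Y{\left(B,C \right)} = \frac{11 + C}{\frac{13}{4} + B}$ ($Y{\left(B,C \right)} = \frac{C + 11}{B + \left(4 - \frac{3}{4}\right)} = \frac{11 + C}{B + \left(4 - \frac{3}{4}\right)} = \frac{11 + C}{B + \frac{13}{4}} = \frac{11 + C}{\frac{13}{4} + B}$)
$Y{\left(\left(-5\right) 3,\frac{1}{-9 + E{\left(6 \right)}} \right)} - 9408 = \frac{4 \left(11 + \frac{1}{-9 + 2 \cdot 6}\right)}{13 + 4 \left(\left(-5\right) 3\right)} - 9408 = \frac{4 \left(11 + \frac{1}{-9 + 12}\right)}{13 + 4 \left(-15\right)} - 9408 = \frac{4 \left(11 + \frac{1}{3}\right)}{13 - 60} - 9408 = \frac{4 \left(11 + \frac{1}{3}\right)}{-47} - 9408 = 4 \left(- \frac{1}{47}\right) \frac{34}{3} - 9408 = - \frac{136}{141} - 9408 = - \frac{1326664}{141}$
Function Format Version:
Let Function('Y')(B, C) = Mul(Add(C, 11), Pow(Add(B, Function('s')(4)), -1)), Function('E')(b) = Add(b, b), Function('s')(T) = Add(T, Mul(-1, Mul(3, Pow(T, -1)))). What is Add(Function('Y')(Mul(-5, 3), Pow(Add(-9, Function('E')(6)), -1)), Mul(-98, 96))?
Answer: Rational(-1326664, 141) ≈ -9409.0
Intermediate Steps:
Function('s')(T) = Add(T, Mul(-3, Pow(T, -1)))
Function('E')(b) = Mul(2, b)
Function('Y')(B, C) = Mul(Pow(Add(Rational(13, 4), B), -1), Add(11, C)) (Function('Y')(B, C) = Mul(Add(C, 11), Pow(Add(B, Add(4, Mul(-3, Pow(4, -1)))), -1)) = Mul(Add(11, C), Pow(Add(B, Add(4, Mul(-3, Rational(1, 4)))), -1)) = Mul(Add(11, C), Pow(Add(B, Add(4, Rational(-3, 4))), -1)) = Mul(Add(11, C), Pow(Add(B, Rational(13, 4)), -1)) = Mul(Add(11, C), Pow(Add(Rational(13, 4), B), -1)) = Mul(Pow(Add(Rational(13, 4), B), -1), Add(11, C)))
Add(Function('Y')(Mul(-5, 3), Pow(Add(-9, Function('E')(6)), -1)), Mul(-98, 96)) = Add(Mul(4, Pow(Add(13, Mul(4, Mul(-5, 3))), -1), Add(11, Pow(Add(-9, Mul(2, 6)), -1))), Mul(-98, 96)) = Add(Mul(4, Pow(Add(13, Mul(4, -15)), -1), Add(11, Pow(Add(-9, 12), -1))), -9408) = Add(Mul(4, Pow(Add(13, -60), -1), Add(11, Pow(3, -1))), -9408) = Add(Mul(4, Pow(-47, -1), Add(11, Rational(1, 3))), -9408) = Add(Mul(4, Rational(-1, 47), Rational(34, 3)), -9408) = Add(Rational(-136, 141), -9408) = Rational(-1326664, 141)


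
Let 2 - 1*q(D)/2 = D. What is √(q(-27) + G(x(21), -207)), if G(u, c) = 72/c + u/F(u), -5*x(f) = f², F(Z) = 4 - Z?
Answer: √6373919229/10603 ≈ 7.5296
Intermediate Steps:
x(f) = -f²/5
q(D) = 4 - 2*D
G(u, c) = 72/c + u/(4 - u)
√(q(-27) + G(x(21), -207)) = √((4 - 2*(-27)) + (72/(-207) - (-⅕*21²)/(-4 - ⅕*21²))) = √((4 + 54) + (72*(-1/207) - (-⅕*441)/(-4 - ⅕*441))) = √(58 + (-8/23 - 1*(-441/5)/(-4 - 441/5))) = √(58 + (-8/23 - 1*(-441/5)/(-461/5))) = √(58 + (-8/23 - 1*(-441/5)*(-5/461))) = √(58 + (-8/23 - 441/461)) = √(58 - 13831/10603) = √(601143/10603) = √6373919229/10603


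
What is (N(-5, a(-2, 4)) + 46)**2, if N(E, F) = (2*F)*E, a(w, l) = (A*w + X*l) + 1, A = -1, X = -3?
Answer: 18496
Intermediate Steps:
a(w, l) = 1 - w - 3*l (a(w, l) = (-w - 3*l) + 1 = 1 - w - 3*l)
N(E, F) = 2*E*F
(N(-5, a(-2, 4)) + 46)**2 = (2*(-5)*(1 - 1*(-2) - 3*4) + 46)**2 = (2*(-5)*(1 + 2 - 12) + 46)**2 = (2*(-5)*(-9) + 46)**2 = (90 + 46)**2 = 136**2 = 18496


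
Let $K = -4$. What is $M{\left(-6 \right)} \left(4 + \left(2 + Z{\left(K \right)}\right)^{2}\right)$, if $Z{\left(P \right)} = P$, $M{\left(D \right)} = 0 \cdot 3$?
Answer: $0$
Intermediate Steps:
$M{\left(D \right)} = 0$
$M{\left(-6 \right)} \left(4 + \left(2 + Z{\left(K \right)}\right)^{2}\right) = 0 \left(4 + \left(2 - 4\right)^{2}\right) = 0 \left(4 + \left(-2\right)^{2}\right) = 0 \left(4 + 4\right) = 0 \cdot 8 = 0$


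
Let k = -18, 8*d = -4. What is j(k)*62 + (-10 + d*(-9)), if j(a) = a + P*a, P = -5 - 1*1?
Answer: 11149/2 ≈ 5574.5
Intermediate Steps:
d = -1/2 (d = (1/8)*(-4) = -1/2 ≈ -0.50000)
P = -6 (P = -5 - 1 = -6)
j(a) = -5*a (j(a) = a - 6*a = -5*a)
j(k)*62 + (-10 + d*(-9)) = -5*(-18)*62 + (-10 - 1/2*(-9)) = 90*62 + (-10 + 9/2) = 5580 - 11/2 = 11149/2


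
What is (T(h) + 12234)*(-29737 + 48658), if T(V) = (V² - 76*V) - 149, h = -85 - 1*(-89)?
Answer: 223211037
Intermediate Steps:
h = 4 (h = -85 + 89 = 4)
T(V) = -149 + V² - 76*V
(T(h) + 12234)*(-29737 + 48658) = ((-149 + 4² - 76*4) + 12234)*(-29737 + 48658) = ((-149 + 16 - 304) + 12234)*18921 = (-437 + 12234)*18921 = 11797*18921 = 223211037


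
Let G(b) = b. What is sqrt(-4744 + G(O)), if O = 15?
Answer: I*sqrt(4729) ≈ 68.768*I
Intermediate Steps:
sqrt(-4744 + G(O)) = sqrt(-4744 + 15) = sqrt(-4729) = I*sqrt(4729)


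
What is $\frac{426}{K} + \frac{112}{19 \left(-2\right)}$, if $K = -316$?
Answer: $- \frac{12895}{3002} \approx -4.2955$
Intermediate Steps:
$\frac{426}{K} + \frac{112}{19 \left(-2\right)} = \frac{426}{-316} + \frac{112}{19 \left(-2\right)} = 426 \left(- \frac{1}{316}\right) + \frac{112}{-38} = - \frac{213}{158} + 112 \left(- \frac{1}{38}\right) = - \frac{213}{158} - \frac{56}{19} = - \frac{12895}{3002}$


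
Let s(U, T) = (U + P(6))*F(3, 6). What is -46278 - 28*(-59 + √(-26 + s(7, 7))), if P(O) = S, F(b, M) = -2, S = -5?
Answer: -44626 - 28*I*√30 ≈ -44626.0 - 153.36*I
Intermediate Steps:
P(O) = -5
s(U, T) = 10 - 2*U (s(U, T) = (U - 5)*(-2) = (-5 + U)*(-2) = 10 - 2*U)
-46278 - 28*(-59 + √(-26 + s(7, 7))) = -46278 - 28*(-59 + √(-26 + (10 - 2*7))) = -46278 - 28*(-59 + √(-26 + (10 - 14))) = -46278 - 28*(-59 + √(-26 - 4)) = -46278 - 28*(-59 + √(-30)) = -46278 - 28*(-59 + I*√30) = -46278 + (1652 - 28*I*√30) = -44626 - 28*I*√30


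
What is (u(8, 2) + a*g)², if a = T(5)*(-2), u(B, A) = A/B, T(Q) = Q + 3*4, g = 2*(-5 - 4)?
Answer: 5997601/16 ≈ 3.7485e+5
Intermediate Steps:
g = -18 (g = 2*(-9) = -18)
T(Q) = 12 + Q (T(Q) = Q + 12 = 12 + Q)
a = -34 (a = (12 + 5)*(-2) = 17*(-2) = -34)
(u(8, 2) + a*g)² = (2/8 - 34*(-18))² = (2*(⅛) + 612)² = (¼ + 612)² = (2449/4)² = 5997601/16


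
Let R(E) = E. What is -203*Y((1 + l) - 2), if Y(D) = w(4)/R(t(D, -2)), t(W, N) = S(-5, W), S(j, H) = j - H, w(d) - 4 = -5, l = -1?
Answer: -203/3 ≈ -67.667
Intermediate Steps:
w(d) = -1 (w(d) = 4 - 5 = -1)
t(W, N) = -5 - W
Y(D) = -1/(-5 - D)
-203*Y((1 + l) - 2) = -203/(5 + ((1 - 1) - 2)) = -203/(5 + (0 - 2)) = -203/(5 - 2) = -203/3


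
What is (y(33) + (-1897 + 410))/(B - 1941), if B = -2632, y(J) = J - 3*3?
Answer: 1463/4573 ≈ 0.31992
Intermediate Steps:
y(J) = -9 + J (y(J) = J - 9 = -9 + J)
(y(33) + (-1897 + 410))/(B - 1941) = ((-9 + 33) + (-1897 + 410))/(-2632 - 1941) = (24 - 1487)/(-4573) = -1463*(-1/4573) = 1463/4573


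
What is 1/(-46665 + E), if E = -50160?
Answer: -1/96825 ≈ -1.0328e-5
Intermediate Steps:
1/(-46665 + E) = 1/(-46665 - 50160) = 1/(-96825) = -1/96825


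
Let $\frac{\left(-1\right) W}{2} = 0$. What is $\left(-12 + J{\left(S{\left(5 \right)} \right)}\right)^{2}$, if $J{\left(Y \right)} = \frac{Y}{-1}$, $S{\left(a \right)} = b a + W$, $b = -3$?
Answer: $9$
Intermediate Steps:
$W = 0$ ($W = \left(-2\right) 0 = 0$)
$S{\left(a \right)} = - 3 a$ ($S{\left(a \right)} = - 3 a + 0 = - 3 a$)
$J{\left(Y \right)} = - Y$ ($J{\left(Y \right)} = Y \left(-1\right) = - Y$)
$\left(-12 + J{\left(S{\left(5 \right)} \right)}\right)^{2} = \left(-12 - \left(-3\right) 5\right)^{2} = \left(-12 - -15\right)^{2} = \left(-12 + 15\right)^{2} = 3^{2} = 9$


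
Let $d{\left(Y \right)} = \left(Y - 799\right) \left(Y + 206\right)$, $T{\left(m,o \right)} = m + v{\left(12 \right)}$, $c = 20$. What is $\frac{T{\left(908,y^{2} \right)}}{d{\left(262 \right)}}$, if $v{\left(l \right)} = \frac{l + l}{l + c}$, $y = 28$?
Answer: $- \frac{3635}{1005264} \approx -0.003616$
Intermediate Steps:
$v{\left(l \right)} = \frac{2 l}{20 + l}$ ($v{\left(l \right)} = \frac{l + l}{l + 20} = \frac{2 l}{20 + l}$)
$T{\left(m,o \right)} = \frac{3}{4} + m$ ($T{\left(m,o \right)} = m + 2 \cdot 12 \frac{1}{20 + 12} = m + 2 \cdot 12 \cdot \frac{1}{32} = m + \frac{3}{4} = \frac{3}{4} + m$)
$d{\left(Y \right)} = \left(-799 + Y\right) \left(206 + Y\right)$
$\frac{T{\left(908,y^{2} \right)}}{d{\left(262 \right)}} = \frac{\frac{3}{4} + 908}{-164594 + 262^{2} - 155366} = \frac{3635}{4 \left(-164594 + 68644 - 155366\right)} = \frac{3635}{4 \left(-251316\right)} = \frac{3635}{4} \left(- \frac{1}{251316}\right) = - \frac{3635}{1005264}$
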